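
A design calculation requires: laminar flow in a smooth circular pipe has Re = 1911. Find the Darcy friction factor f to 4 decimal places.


f = 64 / Re
f = 64 / 1911
f = 0.0335


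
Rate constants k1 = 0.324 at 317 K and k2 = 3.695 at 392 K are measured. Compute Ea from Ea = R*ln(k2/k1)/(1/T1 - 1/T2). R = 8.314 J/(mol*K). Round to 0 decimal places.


Ea = R * ln(k2/k1) / (1/T1 - 1/T2)
ln(k2/k1) = ln(3.695/0.324) = 2.4339923
1/T1 - 1/T2 = 1/317 - 1/392 = 0.000603553724
Ea = 8.314 * 2.4339923 / 0.000603553724
Ea = 33528 J/mol


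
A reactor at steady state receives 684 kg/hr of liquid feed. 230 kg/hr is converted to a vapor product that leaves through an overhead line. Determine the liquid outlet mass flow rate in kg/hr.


Steady-state mass balance on the main outlet: F_out = F_in - F_removed
F_out = 684 - 230
F_out = 454 kg/hr


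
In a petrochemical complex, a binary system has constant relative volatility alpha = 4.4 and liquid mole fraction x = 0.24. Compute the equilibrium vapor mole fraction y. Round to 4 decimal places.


y = alpha*x / (1 + (alpha-1)*x)
y = 4.4*0.24 / (1 + (4.4-1)*0.24)
y = 1.056 / (1 + 0.816)
y = 1.056 / 1.816
y = 0.5815


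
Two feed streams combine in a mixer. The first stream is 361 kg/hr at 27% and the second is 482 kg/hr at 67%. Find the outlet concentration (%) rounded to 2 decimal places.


Mass balance on solute: F1*x1 + F2*x2 = F3*x3
F3 = F1 + F2 = 361 + 482 = 843 kg/hr
x3 = (F1*x1 + F2*x2)/F3
x3 = (361*0.27 + 482*0.67) / 843
x3 = 49.87%


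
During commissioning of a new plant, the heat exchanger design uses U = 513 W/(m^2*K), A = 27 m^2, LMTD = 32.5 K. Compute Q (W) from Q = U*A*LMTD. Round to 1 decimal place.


Q = U * A * LMTD
Q = 513 * 27 * 32.5
Q = 450157.5 W


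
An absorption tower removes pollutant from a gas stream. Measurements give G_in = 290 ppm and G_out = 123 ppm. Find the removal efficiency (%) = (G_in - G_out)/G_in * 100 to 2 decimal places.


Efficiency = (G_in - G_out) / G_in * 100%
Efficiency = (290 - 123) / 290 * 100
Efficiency = 167 / 290 * 100
Efficiency = 57.59%


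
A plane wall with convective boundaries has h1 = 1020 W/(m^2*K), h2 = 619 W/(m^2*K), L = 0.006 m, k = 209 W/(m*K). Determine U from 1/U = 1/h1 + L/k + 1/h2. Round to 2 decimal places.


1/U = 1/h1 + L/k + 1/h2
1/U = 1/1020 + 0.006/209 + 1/619
1/U = 0.0009803922 + 2.87081e-05 + 0.0016155089
1/U = 0.0026246092
U = 381.01 W/(m^2*K)


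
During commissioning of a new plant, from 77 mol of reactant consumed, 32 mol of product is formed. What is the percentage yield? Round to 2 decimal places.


Yield = (moles product / moles consumed) * 100%
Yield = (32 / 77) * 100
Yield = 0.4156 * 100
Yield = 41.56%


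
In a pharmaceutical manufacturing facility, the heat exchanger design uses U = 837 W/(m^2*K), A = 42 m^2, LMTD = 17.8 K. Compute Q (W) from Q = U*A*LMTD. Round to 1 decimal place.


Q = U * A * LMTD
Q = 837 * 42 * 17.8
Q = 625741.2 W


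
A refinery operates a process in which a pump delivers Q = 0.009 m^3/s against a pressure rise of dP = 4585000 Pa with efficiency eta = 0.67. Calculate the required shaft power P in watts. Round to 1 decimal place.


P = Q * dP / eta
P = 0.009 * 4585000 / 0.67
P = 41265.0 / 0.67
P = 61589.6 W


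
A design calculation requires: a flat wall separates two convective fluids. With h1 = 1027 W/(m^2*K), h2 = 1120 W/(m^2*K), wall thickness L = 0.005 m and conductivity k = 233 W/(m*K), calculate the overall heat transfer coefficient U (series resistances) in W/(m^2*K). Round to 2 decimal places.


1/U = 1/h1 + L/k + 1/h2
1/U = 1/1027 + 0.005/233 + 1/1120
1/U = 0.0009737098 + 2.14592e-05 + 0.0008928571
1/U = 0.0018880261
U = 529.65 W/(m^2*K)


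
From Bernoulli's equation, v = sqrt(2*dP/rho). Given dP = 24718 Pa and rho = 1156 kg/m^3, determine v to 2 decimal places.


v = sqrt(2*dP/rho)
v = sqrt(2*24718/1156)
v = sqrt(42.764706)
v = 6.54 m/s


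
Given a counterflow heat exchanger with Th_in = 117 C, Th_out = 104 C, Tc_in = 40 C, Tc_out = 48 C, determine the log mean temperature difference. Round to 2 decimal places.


dT1 = Th_in - Tc_out = 117 - 48 = 69
dT2 = Th_out - Tc_in = 104 - 40 = 64
LMTD = (dT1 - dT2) / ln(dT1/dT2)
LMTD = (69 - 64) / ln(69/64)
LMTD = 66.47 K


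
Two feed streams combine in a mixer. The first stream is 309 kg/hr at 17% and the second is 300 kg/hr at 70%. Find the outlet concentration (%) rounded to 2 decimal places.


Mass balance on solute: F1*x1 + F2*x2 = F3*x3
F3 = F1 + F2 = 309 + 300 = 609 kg/hr
x3 = (F1*x1 + F2*x2)/F3
x3 = (309*0.17 + 300*0.7) / 609
x3 = 43.11%


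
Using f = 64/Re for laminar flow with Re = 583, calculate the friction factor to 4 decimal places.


f = 64 / Re
f = 64 / 583
f = 0.1098


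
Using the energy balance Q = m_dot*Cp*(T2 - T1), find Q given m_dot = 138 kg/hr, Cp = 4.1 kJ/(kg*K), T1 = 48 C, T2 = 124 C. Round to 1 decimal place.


Q = m_dot * Cp * (T2 - T1)
Q = 138 * 4.1 * (124 - 48)
Q = 138 * 4.1 * 76
Q = 43000.8 kJ/hr


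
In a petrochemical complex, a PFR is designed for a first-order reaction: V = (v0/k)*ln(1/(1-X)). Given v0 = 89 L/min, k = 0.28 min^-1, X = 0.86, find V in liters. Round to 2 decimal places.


V = (v0/k) * ln(1/(1-X))
V = (89/0.28) * ln(1/(1-0.86))
V = 317.857143 * ln(7.142857)
V = 317.857143 * 1.966113
V = 624.94 L


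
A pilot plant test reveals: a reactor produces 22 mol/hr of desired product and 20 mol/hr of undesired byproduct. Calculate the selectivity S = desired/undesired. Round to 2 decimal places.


S = desired product rate / undesired product rate
S = 22 / 20
S = 1.10


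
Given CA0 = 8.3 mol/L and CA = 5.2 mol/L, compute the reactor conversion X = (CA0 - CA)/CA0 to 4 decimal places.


X = (CA0 - CA) / CA0
X = (8.3 - 5.2) / 8.3
X = 3.1 / 8.3
X = 0.3735


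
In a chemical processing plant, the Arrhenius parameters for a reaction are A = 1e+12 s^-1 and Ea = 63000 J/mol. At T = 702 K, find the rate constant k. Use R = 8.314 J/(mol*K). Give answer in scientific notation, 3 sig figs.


k = A * exp(-Ea/(R*T))
k = 1e+12 * exp(-63000 / (8.314 * 702))
k = 1e+12 * exp(-10.794273)
k = 2.05e+07


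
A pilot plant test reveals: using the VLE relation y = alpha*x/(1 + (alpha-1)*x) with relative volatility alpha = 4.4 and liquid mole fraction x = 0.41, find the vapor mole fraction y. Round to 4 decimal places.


y = alpha*x / (1 + (alpha-1)*x)
y = 4.4*0.41 / (1 + (4.4-1)*0.41)
y = 1.804 / (1 + 1.394)
y = 1.804 / 2.394
y = 0.7536


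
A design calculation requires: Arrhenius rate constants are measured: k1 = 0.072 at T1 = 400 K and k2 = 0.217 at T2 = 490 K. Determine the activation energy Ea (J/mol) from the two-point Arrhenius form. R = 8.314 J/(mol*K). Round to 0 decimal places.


Ea = R * ln(k2/k1) / (1/T1 - 1/T2)
ln(k2/k1) = ln(0.217/0.072) = 1.1032312
1/T1 - 1/T2 = 1/400 - 1/490 = 0.000459183673
Ea = 8.314 * 1.1032312 / 0.000459183673
Ea = 19975 J/mol


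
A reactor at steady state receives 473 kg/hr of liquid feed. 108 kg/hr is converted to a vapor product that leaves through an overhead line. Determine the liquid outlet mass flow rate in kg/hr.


Steady-state mass balance on the main outlet: F_out = F_in - F_removed
F_out = 473 - 108
F_out = 365 kg/hr


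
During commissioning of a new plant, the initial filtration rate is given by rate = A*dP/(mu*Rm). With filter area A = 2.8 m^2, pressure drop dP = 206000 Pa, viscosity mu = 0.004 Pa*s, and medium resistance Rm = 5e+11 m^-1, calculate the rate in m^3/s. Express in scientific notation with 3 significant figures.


rate = A * dP / (mu * Rm)
rate = 2.8 * 206000 / (0.004 * 5e+11)
rate = 576800.0 / 2.000e+09
rate = 2.88e-04 m^3/s


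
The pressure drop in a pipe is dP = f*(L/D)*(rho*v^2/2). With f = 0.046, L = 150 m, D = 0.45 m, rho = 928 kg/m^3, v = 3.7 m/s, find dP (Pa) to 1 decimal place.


dP = f * (L/D) * (rho*v^2/2)
dP = 0.046 * (150/0.45) * (928*3.7^2/2)
L/D = 333.33333333
rho*v^2/2 = 928*13.69/2 = 6352.16
dP = 0.046 * 333.33333333 * 6352.16
dP = 97399.8 Pa


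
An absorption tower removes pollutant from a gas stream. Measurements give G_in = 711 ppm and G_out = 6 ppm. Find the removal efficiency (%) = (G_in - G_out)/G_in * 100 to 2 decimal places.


Efficiency = (G_in - G_out) / G_in * 100%
Efficiency = (711 - 6) / 711 * 100
Efficiency = 705 / 711 * 100
Efficiency = 99.16%


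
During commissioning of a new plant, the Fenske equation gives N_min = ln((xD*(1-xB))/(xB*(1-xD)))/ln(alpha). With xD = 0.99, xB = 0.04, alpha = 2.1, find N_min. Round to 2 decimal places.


N_min = ln((xD*(1-xB))/(xB*(1-xD))) / ln(alpha)
Numerator inside ln: 0.9504 / 0.0004 = 2376.0
ln(2376.0) = 7.773174
ln(alpha) = ln(2.1) = 0.741937
N_min = 7.773174 / 0.741937 = 10.48


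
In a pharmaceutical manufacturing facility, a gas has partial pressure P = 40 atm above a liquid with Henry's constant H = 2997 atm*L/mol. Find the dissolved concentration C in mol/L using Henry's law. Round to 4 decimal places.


C = P / H
C = 40 / 2997
C = 0.0133 mol/L


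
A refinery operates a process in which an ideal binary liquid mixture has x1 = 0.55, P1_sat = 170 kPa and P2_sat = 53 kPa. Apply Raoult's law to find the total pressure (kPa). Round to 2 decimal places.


P = x1*P1_sat + x2*P2_sat
x2 = 1 - x1 = 1 - 0.55 = 0.45
P = 0.55*170 + 0.45*53
P = 93.5 + 23.85
P = 117.35 kPa


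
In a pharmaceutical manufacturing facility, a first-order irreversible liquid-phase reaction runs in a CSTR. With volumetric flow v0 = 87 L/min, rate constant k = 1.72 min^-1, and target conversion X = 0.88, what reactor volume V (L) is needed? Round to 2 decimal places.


V = v0 * X / (k * (1 - X))
V = 87 * 0.88 / (1.72 * (1 - 0.88))
V = 76.56 / (1.72 * 0.12)
V = 76.56 / 0.2064
V = 370.93 L


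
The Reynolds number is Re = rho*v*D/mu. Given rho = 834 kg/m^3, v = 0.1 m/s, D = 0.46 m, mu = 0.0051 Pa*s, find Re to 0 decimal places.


Re = rho * v * D / mu
Re = 834 * 0.1 * 0.46 / 0.0051
Re = 38.364 / 0.0051
Re = 7522


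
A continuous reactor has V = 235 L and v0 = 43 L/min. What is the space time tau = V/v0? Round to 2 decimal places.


tau = V / v0
tau = 235 / 43
tau = 5.47 min


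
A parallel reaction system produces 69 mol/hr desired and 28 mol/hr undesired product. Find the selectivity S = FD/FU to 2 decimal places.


S = desired product rate / undesired product rate
S = 69 / 28
S = 2.46


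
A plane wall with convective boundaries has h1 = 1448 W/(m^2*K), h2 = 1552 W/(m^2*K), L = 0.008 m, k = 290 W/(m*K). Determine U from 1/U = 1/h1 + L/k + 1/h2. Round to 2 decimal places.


1/U = 1/h1 + L/k + 1/h2
1/U = 1/1448 + 0.008/290 + 1/1552
1/U = 0.0006906077 + 2.75862e-05 + 0.0006443299
1/U = 0.0013625238
U = 733.93 W/(m^2*K)


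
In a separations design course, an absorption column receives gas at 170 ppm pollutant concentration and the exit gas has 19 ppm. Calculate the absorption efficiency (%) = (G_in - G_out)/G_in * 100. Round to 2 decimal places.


Efficiency = (G_in - G_out) / G_in * 100%
Efficiency = (170 - 19) / 170 * 100
Efficiency = 151 / 170 * 100
Efficiency = 88.82%


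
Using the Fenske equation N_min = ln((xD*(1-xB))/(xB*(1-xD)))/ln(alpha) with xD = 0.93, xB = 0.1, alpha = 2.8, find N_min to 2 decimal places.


N_min = ln((xD*(1-xB))/(xB*(1-xD))) / ln(alpha)
Numerator inside ln: 0.837 / 0.007 = 119.571429
ln(119.571429) = 4.783914
ln(alpha) = ln(2.8) = 1.029619
N_min = 4.783914 / 1.029619 = 4.65


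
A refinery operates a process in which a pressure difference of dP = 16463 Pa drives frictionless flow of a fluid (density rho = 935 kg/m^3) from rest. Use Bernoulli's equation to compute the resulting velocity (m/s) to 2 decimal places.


v = sqrt(2*dP/rho)
v = sqrt(2*16463/935)
v = sqrt(35.214973)
v = 5.93 m/s


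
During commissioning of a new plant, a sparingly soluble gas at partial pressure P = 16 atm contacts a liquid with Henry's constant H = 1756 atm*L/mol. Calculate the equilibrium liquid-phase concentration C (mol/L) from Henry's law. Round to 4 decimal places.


C = P / H
C = 16 / 1756
C = 0.0091 mol/L


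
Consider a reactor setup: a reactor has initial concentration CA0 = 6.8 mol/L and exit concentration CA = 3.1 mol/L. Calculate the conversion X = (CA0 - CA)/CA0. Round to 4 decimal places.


X = (CA0 - CA) / CA0
X = (6.8 - 3.1) / 6.8
X = 3.7 / 6.8
X = 0.5441


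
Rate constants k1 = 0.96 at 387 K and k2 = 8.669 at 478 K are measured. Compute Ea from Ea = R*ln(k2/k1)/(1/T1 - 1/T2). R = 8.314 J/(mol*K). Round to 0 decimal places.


Ea = R * ln(k2/k1) / (1/T1 - 1/T2)
ln(k2/k1) = ln(8.669/0.96) = 2.2005754
1/T1 - 1/T2 = 1/387 - 1/478 = 0.000491929119
Ea = 8.314 * 2.2005754 / 0.000491929119
Ea = 37192 J/mol


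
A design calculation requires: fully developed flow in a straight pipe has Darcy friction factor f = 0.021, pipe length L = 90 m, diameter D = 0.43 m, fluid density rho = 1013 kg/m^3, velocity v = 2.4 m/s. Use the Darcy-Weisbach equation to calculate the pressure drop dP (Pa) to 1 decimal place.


dP = f * (L/D) * (rho*v^2/2)
dP = 0.021 * (90/0.43) * (1013*2.4^2/2)
L/D = 209.30232558
rho*v^2/2 = 1013*5.76/2 = 2917.44
dP = 0.021 * 209.30232558 * 2917.44
dP = 12823.2 Pa


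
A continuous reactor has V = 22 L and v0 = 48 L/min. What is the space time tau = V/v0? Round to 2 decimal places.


tau = V / v0
tau = 22 / 48
tau = 0.46 min


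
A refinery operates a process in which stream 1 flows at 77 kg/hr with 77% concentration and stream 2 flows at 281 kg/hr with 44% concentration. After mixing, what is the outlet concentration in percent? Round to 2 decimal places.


Mass balance on solute: F1*x1 + F2*x2 = F3*x3
F3 = F1 + F2 = 77 + 281 = 358 kg/hr
x3 = (F1*x1 + F2*x2)/F3
x3 = (77*0.77 + 281*0.44) / 358
x3 = 51.10%


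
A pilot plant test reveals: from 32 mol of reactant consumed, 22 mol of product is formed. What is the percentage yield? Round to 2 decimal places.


Yield = (moles product / moles consumed) * 100%
Yield = (22 / 32) * 100
Yield = 0.6875 * 100
Yield = 68.75%


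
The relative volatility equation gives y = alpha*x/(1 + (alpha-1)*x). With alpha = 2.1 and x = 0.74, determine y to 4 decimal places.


y = alpha*x / (1 + (alpha-1)*x)
y = 2.1*0.74 / (1 + (2.1-1)*0.74)
y = 1.554 / (1 + 0.814)
y = 1.554 / 1.814
y = 0.8567


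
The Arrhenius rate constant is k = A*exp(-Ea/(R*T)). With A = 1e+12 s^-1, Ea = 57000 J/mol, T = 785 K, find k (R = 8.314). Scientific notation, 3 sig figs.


k = A * exp(-Ea/(R*T))
k = 1e+12 * exp(-57000 / (8.314 * 785))
k = 1e+12 * exp(-8.733638)
k = 1.61e+08


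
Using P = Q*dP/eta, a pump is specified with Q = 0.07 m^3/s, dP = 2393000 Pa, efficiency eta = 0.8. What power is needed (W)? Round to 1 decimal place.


P = Q * dP / eta
P = 0.07 * 2393000 / 0.8
P = 167510.0 / 0.8
P = 209387.5 W


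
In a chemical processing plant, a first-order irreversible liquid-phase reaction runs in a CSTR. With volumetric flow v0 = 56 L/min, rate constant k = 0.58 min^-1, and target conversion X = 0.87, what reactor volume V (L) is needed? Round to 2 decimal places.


V = v0 * X / (k * (1 - X))
V = 56 * 0.87 / (0.58 * (1 - 0.87))
V = 48.72 / (0.58 * 0.13)
V = 48.72 / 0.0754
V = 646.15 L


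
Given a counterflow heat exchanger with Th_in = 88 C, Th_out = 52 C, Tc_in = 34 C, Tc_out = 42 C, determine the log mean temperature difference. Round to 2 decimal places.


dT1 = Th_in - Tc_out = 88 - 42 = 46
dT2 = Th_out - Tc_in = 52 - 34 = 18
LMTD = (dT1 - dT2) / ln(dT1/dT2)
LMTD = (46 - 18) / ln(46/18)
LMTD = 29.84 K


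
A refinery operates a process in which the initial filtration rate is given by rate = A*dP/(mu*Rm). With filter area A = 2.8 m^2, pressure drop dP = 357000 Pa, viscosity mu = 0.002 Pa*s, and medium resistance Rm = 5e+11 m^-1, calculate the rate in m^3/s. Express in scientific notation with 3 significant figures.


rate = A * dP / (mu * Rm)
rate = 2.8 * 357000 / (0.002 * 5e+11)
rate = 999600.0 / 1.000e+09
rate = 1.00e-03 m^3/s


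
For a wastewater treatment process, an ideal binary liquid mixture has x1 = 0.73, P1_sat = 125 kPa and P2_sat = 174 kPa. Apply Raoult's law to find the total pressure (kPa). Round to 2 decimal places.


P = x1*P1_sat + x2*P2_sat
x2 = 1 - x1 = 1 - 0.73 = 0.27
P = 0.73*125 + 0.27*174
P = 91.25 + 46.98
P = 138.23 kPa


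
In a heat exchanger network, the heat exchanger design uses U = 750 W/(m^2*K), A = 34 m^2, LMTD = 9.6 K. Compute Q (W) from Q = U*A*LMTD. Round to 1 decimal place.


Q = U * A * LMTD
Q = 750 * 34 * 9.6
Q = 244800.0 W


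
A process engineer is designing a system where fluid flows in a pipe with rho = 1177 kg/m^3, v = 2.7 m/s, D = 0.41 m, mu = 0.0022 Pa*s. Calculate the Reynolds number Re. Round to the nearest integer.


Re = rho * v * D / mu
Re = 1177 * 2.7 * 0.41 / 0.0022
Re = 1302.939 / 0.0022
Re = 592245


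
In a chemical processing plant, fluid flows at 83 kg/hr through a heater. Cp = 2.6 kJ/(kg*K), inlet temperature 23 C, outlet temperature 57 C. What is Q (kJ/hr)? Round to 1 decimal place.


Q = m_dot * Cp * (T2 - T1)
Q = 83 * 2.6 * (57 - 23)
Q = 83 * 2.6 * 34
Q = 7337.2 kJ/hr


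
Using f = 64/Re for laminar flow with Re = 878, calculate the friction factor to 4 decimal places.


f = 64 / Re
f = 64 / 878
f = 0.0729


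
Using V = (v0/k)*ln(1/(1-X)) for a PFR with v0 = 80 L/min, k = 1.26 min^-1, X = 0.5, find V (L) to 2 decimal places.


V = (v0/k) * ln(1/(1-X))
V = (80/1.26) * ln(1/(1-0.5))
V = 63.492063 * ln(2.0)
V = 63.492063 * 0.693147
V = 44.01 L


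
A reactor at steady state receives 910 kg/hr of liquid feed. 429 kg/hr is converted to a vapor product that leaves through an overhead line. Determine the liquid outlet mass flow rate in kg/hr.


Steady-state mass balance on the main outlet: F_out = F_in - F_removed
F_out = 910 - 429
F_out = 481 kg/hr


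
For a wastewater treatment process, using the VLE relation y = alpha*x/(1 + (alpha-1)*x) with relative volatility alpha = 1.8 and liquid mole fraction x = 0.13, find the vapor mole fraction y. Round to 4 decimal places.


y = alpha*x / (1 + (alpha-1)*x)
y = 1.8*0.13 / (1 + (1.8-1)*0.13)
y = 0.234 / (1 + 0.104)
y = 0.234 / 1.104
y = 0.2120


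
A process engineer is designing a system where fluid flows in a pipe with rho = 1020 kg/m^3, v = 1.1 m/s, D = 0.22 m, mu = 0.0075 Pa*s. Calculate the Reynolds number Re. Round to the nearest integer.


Re = rho * v * D / mu
Re = 1020 * 1.1 * 0.22 / 0.0075
Re = 246.84 / 0.0075
Re = 32912


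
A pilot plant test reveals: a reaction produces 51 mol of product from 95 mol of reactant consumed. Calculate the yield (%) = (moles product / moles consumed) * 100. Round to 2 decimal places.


Yield = (moles product / moles consumed) * 100%
Yield = (51 / 95) * 100
Yield = 0.5368 * 100
Yield = 53.68%


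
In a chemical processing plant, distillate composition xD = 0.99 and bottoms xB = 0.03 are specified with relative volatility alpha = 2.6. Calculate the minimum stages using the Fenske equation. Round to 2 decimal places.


N_min = ln((xD*(1-xB))/(xB*(1-xD))) / ln(alpha)
Numerator inside ln: 0.9603 / 0.0003 = 3201.0
ln(3201.0) = 8.071219
ln(alpha) = ln(2.6) = 0.955511
N_min = 8.071219 / 0.955511 = 8.45


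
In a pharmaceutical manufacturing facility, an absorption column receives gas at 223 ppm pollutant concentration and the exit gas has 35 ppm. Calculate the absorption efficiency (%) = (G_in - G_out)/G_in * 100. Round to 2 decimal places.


Efficiency = (G_in - G_out) / G_in * 100%
Efficiency = (223 - 35) / 223 * 100
Efficiency = 188 / 223 * 100
Efficiency = 84.30%


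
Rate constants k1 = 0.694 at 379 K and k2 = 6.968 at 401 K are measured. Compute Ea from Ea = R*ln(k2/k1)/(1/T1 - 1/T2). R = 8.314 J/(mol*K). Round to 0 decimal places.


Ea = R * ln(k2/k1) / (1/T1 - 1/T2)
ln(k2/k1) = ln(6.968/0.694) = 2.3066116
1/T1 - 1/T2 = 1/379 - 1/401 = 0.000144756841
Ea = 8.314 * 2.3066116 / 0.000144756841
Ea = 132478 J/mol


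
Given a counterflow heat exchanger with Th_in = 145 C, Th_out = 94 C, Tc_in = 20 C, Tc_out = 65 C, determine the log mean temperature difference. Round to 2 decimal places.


dT1 = Th_in - Tc_out = 145 - 65 = 80
dT2 = Th_out - Tc_in = 94 - 20 = 74
LMTD = (dT1 - dT2) / ln(dT1/dT2)
LMTD = (80 - 74) / ln(80/74)
LMTD = 76.96 K


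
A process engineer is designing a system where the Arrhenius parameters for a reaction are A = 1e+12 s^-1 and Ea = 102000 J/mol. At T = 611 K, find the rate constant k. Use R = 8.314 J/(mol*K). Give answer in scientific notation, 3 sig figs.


k = A * exp(-Ea/(R*T))
k = 1e+12 * exp(-102000 / (8.314 * 611))
k = 1e+12 * exp(-20.079317)
k = 1.90e+03


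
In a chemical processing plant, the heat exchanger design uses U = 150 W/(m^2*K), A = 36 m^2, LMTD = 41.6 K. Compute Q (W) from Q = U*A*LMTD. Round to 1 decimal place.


Q = U * A * LMTD
Q = 150 * 36 * 41.6
Q = 224640.0 W


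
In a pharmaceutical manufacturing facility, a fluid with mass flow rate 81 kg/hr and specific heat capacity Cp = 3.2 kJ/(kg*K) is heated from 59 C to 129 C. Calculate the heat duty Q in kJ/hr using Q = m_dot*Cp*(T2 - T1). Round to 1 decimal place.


Q = m_dot * Cp * (T2 - T1)
Q = 81 * 3.2 * (129 - 59)
Q = 81 * 3.2 * 70
Q = 18144.0 kJ/hr


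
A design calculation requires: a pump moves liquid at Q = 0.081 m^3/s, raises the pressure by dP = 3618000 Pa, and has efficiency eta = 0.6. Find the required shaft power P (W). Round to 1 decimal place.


P = Q * dP / eta
P = 0.081 * 3618000 / 0.6
P = 293058.0 / 0.6
P = 488430.0 W


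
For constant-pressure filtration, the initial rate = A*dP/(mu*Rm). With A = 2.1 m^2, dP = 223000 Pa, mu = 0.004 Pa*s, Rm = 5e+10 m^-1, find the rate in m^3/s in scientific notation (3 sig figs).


rate = A * dP / (mu * Rm)
rate = 2.1 * 223000 / (0.004 * 5e+10)
rate = 468300.0 / 2.000e+08
rate = 2.34e-03 m^3/s


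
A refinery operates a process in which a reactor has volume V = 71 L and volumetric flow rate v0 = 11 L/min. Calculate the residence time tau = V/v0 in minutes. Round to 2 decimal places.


tau = V / v0
tau = 71 / 11
tau = 6.45 min


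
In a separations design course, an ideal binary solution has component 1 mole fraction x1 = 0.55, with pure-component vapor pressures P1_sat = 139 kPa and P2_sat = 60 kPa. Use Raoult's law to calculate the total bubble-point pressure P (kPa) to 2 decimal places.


P = x1*P1_sat + x2*P2_sat
x2 = 1 - x1 = 1 - 0.55 = 0.45
P = 0.55*139 + 0.45*60
P = 76.45 + 27.0
P = 103.45 kPa


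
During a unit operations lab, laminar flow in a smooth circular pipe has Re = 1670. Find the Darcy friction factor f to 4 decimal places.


f = 64 / Re
f = 64 / 1670
f = 0.0383


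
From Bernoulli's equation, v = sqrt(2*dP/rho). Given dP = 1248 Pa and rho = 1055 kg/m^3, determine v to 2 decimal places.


v = sqrt(2*dP/rho)
v = sqrt(2*1248/1055)
v = sqrt(2.365877)
v = 1.54 m/s


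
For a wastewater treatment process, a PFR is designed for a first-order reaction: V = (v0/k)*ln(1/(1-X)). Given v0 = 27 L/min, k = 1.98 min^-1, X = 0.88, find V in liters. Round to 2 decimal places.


V = (v0/k) * ln(1/(1-X))
V = (27/1.98) * ln(1/(1-0.88))
V = 13.636364 * ln(8.333333)
V = 13.636364 * 2.120263
V = 28.91 L


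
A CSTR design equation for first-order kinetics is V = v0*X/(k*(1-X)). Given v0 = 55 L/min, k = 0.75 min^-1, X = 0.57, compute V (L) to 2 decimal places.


V = v0 * X / (k * (1 - X))
V = 55 * 0.57 / (0.75 * (1 - 0.57))
V = 31.35 / (0.75 * 0.43)
V = 31.35 / 0.3225
V = 97.21 L


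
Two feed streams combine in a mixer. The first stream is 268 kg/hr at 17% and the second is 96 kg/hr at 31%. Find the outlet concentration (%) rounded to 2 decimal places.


Mass balance on solute: F1*x1 + F2*x2 = F3*x3
F3 = F1 + F2 = 268 + 96 = 364 kg/hr
x3 = (F1*x1 + F2*x2)/F3
x3 = (268*0.17 + 96*0.31) / 364
x3 = 20.69%


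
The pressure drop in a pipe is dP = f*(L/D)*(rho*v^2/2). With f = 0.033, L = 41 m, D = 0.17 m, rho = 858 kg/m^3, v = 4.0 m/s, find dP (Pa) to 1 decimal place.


dP = f * (L/D) * (rho*v^2/2)
dP = 0.033 * (41/0.17) * (858*4.0^2/2)
L/D = 241.17647059
rho*v^2/2 = 858*16.0/2 = 6864.0
dP = 0.033 * 241.17647059 * 6864.0
dP = 54629.4 Pa


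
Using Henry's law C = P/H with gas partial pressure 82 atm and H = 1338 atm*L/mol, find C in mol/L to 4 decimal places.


C = P / H
C = 82 / 1338
C = 0.0613 mol/L


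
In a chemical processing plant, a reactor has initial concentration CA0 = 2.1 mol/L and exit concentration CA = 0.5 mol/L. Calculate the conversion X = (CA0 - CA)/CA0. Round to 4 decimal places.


X = (CA0 - CA) / CA0
X = (2.1 - 0.5) / 2.1
X = 1.6 / 2.1
X = 0.7619


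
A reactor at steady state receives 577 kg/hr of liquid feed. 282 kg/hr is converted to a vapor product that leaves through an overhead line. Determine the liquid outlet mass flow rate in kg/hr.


Steady-state mass balance on the main outlet: F_out = F_in - F_removed
F_out = 577 - 282
F_out = 295 kg/hr


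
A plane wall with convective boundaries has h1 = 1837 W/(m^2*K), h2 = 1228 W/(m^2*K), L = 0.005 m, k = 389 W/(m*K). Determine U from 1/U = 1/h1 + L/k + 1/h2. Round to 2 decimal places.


1/U = 1/h1 + L/k + 1/h2
1/U = 1/1837 + 0.005/389 + 1/1228
1/U = 0.0005443658 + 1.28535e-05 + 0.0008143322
1/U = 0.0013715515
U = 729.10 W/(m^2*K)


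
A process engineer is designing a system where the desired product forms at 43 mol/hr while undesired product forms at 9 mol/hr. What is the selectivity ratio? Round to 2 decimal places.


S = desired product rate / undesired product rate
S = 43 / 9
S = 4.78


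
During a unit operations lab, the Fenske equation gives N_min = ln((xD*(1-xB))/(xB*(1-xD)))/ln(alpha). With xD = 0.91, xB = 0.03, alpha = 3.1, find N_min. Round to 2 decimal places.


N_min = ln((xD*(1-xB))/(xB*(1-xD))) / ln(alpha)
Numerator inside ln: 0.8827 / 0.0027 = 326.925926
ln(326.925926) = 5.789734
ln(alpha) = ln(3.1) = 1.131402
N_min = 5.789734 / 1.131402 = 5.12


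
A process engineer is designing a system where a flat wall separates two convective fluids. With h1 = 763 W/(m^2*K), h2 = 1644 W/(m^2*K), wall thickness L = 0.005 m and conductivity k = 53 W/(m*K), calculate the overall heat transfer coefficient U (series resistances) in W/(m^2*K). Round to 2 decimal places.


1/U = 1/h1 + L/k + 1/h2
1/U = 1/763 + 0.005/53 + 1/1644
1/U = 0.001310616 + 9.43396e-05 + 0.0006082725
1/U = 0.0020132281
U = 496.71 W/(m^2*K)


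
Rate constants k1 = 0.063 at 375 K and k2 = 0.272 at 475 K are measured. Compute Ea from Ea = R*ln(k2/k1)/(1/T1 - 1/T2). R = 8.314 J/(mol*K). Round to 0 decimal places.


Ea = R * ln(k2/k1) / (1/T1 - 1/T2)
ln(k2/k1) = ln(0.272/0.063) = 1.4626673
1/T1 - 1/T2 = 1/375 - 1/475 = 0.000561403509
Ea = 8.314 * 1.4626673 / 0.000561403509
Ea = 21661 J/mol


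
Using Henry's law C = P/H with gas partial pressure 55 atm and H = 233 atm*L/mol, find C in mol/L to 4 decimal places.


C = P / H
C = 55 / 233
C = 0.2361 mol/L


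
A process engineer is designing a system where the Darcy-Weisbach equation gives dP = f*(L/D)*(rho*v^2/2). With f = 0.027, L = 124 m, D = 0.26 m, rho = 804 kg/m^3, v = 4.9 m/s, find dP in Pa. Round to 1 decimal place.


dP = f * (L/D) * (rho*v^2/2)
dP = 0.027 * (124/0.26) * (804*4.9^2/2)
L/D = 476.92307692
rho*v^2/2 = 804*24.01/2 = 9652.02
dP = 0.027 * 476.92307692 * 9652.02
dP = 124288.3 Pa


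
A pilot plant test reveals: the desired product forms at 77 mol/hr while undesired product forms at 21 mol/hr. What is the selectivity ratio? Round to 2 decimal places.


S = desired product rate / undesired product rate
S = 77 / 21
S = 3.67


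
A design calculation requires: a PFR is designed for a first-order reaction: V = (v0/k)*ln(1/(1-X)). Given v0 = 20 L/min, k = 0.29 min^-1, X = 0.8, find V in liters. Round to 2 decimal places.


V = (v0/k) * ln(1/(1-X))
V = (20/0.29) * ln(1/(1-0.8))
V = 68.965517 * ln(5.0)
V = 68.965517 * 1.609438
V = 111.00 L


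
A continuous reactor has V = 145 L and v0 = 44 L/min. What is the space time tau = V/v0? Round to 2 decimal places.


tau = V / v0
tau = 145 / 44
tau = 3.30 min


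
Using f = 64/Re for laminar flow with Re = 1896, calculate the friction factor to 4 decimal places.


f = 64 / Re
f = 64 / 1896
f = 0.0338


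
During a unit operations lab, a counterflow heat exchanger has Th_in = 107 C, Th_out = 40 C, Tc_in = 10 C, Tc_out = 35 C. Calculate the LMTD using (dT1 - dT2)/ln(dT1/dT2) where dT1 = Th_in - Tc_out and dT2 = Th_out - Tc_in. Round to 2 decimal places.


dT1 = Th_in - Tc_out = 107 - 35 = 72
dT2 = Th_out - Tc_in = 40 - 10 = 30
LMTD = (dT1 - dT2) / ln(dT1/dT2)
LMTD = (72 - 30) / ln(72/30)
LMTD = 47.97 K


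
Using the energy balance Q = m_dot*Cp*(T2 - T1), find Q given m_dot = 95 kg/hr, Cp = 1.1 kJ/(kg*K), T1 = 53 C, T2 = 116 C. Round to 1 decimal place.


Q = m_dot * Cp * (T2 - T1)
Q = 95 * 1.1 * (116 - 53)
Q = 95 * 1.1 * 63
Q = 6583.5 kJ/hr


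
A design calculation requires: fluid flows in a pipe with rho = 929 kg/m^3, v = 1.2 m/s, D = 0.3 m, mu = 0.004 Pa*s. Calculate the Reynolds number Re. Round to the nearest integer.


Re = rho * v * D / mu
Re = 929 * 1.2 * 0.3 / 0.004
Re = 334.44 / 0.004
Re = 83610


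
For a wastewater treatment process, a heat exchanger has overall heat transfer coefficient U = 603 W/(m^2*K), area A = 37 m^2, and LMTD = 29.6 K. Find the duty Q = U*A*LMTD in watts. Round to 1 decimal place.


Q = U * A * LMTD
Q = 603 * 37 * 29.6
Q = 660405.6 W


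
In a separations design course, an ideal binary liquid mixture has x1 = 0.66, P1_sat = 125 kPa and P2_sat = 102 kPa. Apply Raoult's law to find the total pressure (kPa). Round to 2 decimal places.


P = x1*P1_sat + x2*P2_sat
x2 = 1 - x1 = 1 - 0.66 = 0.34
P = 0.66*125 + 0.34*102
P = 82.5 + 34.68
P = 117.18 kPa


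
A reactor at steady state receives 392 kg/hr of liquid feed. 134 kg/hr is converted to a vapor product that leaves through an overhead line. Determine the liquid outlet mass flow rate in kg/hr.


Steady-state mass balance on the main outlet: F_out = F_in - F_removed
F_out = 392 - 134
F_out = 258 kg/hr


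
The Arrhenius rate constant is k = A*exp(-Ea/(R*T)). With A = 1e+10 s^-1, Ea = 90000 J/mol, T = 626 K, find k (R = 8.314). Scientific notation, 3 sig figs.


k = A * exp(-Ea/(R*T))
k = 1e+10 * exp(-90000 / (8.314 * 626))
k = 1e+10 * exp(-17.292515)
k = 3.09e+02


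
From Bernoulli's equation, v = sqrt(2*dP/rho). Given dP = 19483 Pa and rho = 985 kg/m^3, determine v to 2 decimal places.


v = sqrt(2*dP/rho)
v = sqrt(2*19483/985)
v = sqrt(39.559391)
v = 6.29 m/s


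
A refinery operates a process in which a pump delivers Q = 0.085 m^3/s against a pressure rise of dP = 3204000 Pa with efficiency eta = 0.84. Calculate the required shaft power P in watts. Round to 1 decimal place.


P = Q * dP / eta
P = 0.085 * 3204000 / 0.84
P = 272340.0 / 0.84
P = 324214.3 W


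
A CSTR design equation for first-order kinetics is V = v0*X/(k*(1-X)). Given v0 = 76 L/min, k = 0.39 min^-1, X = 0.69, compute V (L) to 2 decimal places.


V = v0 * X / (k * (1 - X))
V = 76 * 0.69 / (0.39 * (1 - 0.69))
V = 52.44 / (0.39 * 0.31)
V = 52.44 / 0.1209
V = 433.75 L


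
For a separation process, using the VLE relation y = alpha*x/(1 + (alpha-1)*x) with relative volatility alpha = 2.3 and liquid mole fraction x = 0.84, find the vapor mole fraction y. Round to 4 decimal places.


y = alpha*x / (1 + (alpha-1)*x)
y = 2.3*0.84 / (1 + (2.3-1)*0.84)
y = 1.932 / (1 + 1.092)
y = 1.932 / 2.092
y = 0.9235


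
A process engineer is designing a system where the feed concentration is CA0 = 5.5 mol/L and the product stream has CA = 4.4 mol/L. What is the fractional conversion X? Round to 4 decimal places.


X = (CA0 - CA) / CA0
X = (5.5 - 4.4) / 5.5
X = 1.1 / 5.5
X = 0.2000


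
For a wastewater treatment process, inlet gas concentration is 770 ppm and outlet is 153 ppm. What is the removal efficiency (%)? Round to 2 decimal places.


Efficiency = (G_in - G_out) / G_in * 100%
Efficiency = (770 - 153) / 770 * 100
Efficiency = 617 / 770 * 100
Efficiency = 80.13%


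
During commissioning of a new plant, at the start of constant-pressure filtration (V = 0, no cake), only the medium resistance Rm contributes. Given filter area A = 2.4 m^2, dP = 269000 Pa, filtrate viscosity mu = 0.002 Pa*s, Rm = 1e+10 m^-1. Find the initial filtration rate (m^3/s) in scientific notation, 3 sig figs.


rate = A * dP / (mu * Rm)
rate = 2.4 * 269000 / (0.002 * 1e+10)
rate = 645600.0 / 2.000e+07
rate = 3.23e-02 m^3/s


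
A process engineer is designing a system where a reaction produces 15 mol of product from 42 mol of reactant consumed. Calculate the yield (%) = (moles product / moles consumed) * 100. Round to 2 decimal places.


Yield = (moles product / moles consumed) * 100%
Yield = (15 / 42) * 100
Yield = 0.3571 * 100
Yield = 35.71%


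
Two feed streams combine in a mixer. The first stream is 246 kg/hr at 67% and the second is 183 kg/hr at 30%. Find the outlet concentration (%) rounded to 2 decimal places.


Mass balance on solute: F1*x1 + F2*x2 = F3*x3
F3 = F1 + F2 = 246 + 183 = 429 kg/hr
x3 = (F1*x1 + F2*x2)/F3
x3 = (246*0.67 + 183*0.3) / 429
x3 = 51.22%


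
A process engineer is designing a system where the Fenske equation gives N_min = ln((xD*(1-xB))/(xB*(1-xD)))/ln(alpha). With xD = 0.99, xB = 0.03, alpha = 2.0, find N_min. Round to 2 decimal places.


N_min = ln((xD*(1-xB))/(xB*(1-xD))) / ln(alpha)
Numerator inside ln: 0.9603 / 0.0003 = 3201.0
ln(3201.0) = 8.071219
ln(alpha) = ln(2.0) = 0.693147
N_min = 8.071219 / 0.693147 = 11.64


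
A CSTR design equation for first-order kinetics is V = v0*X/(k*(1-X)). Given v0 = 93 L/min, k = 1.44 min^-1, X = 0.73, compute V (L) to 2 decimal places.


V = v0 * X / (k * (1 - X))
V = 93 * 0.73 / (1.44 * (1 - 0.73))
V = 67.89 / (1.44 * 0.27)
V = 67.89 / 0.3888
V = 174.61 L


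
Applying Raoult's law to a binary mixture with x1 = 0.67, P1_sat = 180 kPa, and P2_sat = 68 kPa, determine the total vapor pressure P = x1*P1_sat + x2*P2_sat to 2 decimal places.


P = x1*P1_sat + x2*P2_sat
x2 = 1 - x1 = 1 - 0.67 = 0.33
P = 0.67*180 + 0.33*68
P = 120.6 + 22.44
P = 143.04 kPa


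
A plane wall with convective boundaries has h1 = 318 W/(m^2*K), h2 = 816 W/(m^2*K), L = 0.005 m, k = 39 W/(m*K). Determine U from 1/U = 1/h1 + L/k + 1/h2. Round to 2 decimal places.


1/U = 1/h1 + L/k + 1/h2
1/U = 1/318 + 0.005/39 + 1/816
1/U = 0.0031446541 + 0.0001282051 + 0.0012254902
1/U = 0.0044983494
U = 222.30 W/(m^2*K)


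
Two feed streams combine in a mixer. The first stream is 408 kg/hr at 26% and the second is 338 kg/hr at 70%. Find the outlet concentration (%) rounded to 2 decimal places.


Mass balance on solute: F1*x1 + F2*x2 = F3*x3
F3 = F1 + F2 = 408 + 338 = 746 kg/hr
x3 = (F1*x1 + F2*x2)/F3
x3 = (408*0.26 + 338*0.7) / 746
x3 = 45.94%


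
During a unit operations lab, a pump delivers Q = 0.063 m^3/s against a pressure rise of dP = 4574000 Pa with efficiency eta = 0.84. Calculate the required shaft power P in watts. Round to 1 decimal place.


P = Q * dP / eta
P = 0.063 * 4574000 / 0.84
P = 288162.0 / 0.84
P = 343050.0 W


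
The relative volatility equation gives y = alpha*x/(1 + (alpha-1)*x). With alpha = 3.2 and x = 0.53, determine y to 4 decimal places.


y = alpha*x / (1 + (alpha-1)*x)
y = 3.2*0.53 / (1 + (3.2-1)*0.53)
y = 1.696 / (1 + 1.166)
y = 1.696 / 2.166
y = 0.7830


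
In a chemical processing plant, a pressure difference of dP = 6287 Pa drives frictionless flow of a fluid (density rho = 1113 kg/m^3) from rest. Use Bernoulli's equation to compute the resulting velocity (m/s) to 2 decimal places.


v = sqrt(2*dP/rho)
v = sqrt(2*6287/1113)
v = sqrt(11.297394)
v = 3.36 m/s


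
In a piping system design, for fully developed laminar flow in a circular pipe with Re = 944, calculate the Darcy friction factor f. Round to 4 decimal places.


f = 64 / Re
f = 64 / 944
f = 0.0678


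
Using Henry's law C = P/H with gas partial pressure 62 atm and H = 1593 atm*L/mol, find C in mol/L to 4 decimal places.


C = P / H
C = 62 / 1593
C = 0.0389 mol/L


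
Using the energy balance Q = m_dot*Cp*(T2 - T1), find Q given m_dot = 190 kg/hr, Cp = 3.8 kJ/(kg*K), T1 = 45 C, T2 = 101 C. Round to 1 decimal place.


Q = m_dot * Cp * (T2 - T1)
Q = 190 * 3.8 * (101 - 45)
Q = 190 * 3.8 * 56
Q = 40432.0 kJ/hr


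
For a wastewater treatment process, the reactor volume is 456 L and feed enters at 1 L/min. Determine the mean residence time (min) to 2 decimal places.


tau = V / v0
tau = 456 / 1
tau = 456.00 min


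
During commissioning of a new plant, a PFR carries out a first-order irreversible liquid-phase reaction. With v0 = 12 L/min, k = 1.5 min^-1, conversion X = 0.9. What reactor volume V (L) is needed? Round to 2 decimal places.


V = (v0/k) * ln(1/(1-X))
V = (12/1.5) * ln(1/(1-0.9))
V = 8.0 * ln(10.0)
V = 8.0 * 2.302585
V = 18.42 L


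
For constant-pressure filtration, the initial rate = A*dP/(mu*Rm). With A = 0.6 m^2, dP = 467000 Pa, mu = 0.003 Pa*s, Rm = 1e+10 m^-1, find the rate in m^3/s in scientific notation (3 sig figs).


rate = A * dP / (mu * Rm)
rate = 0.6 * 467000 / (0.003 * 1e+10)
rate = 280200.0 / 3.000e+07
rate = 9.34e-03 m^3/s


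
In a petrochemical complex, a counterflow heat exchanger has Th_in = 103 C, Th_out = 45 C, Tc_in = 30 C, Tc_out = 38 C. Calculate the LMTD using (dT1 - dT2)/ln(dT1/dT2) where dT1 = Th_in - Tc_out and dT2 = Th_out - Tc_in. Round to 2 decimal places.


dT1 = Th_in - Tc_out = 103 - 38 = 65
dT2 = Th_out - Tc_in = 45 - 30 = 15
LMTD = (dT1 - dT2) / ln(dT1/dT2)
LMTD = (65 - 15) / ln(65/15)
LMTD = 34.10 K


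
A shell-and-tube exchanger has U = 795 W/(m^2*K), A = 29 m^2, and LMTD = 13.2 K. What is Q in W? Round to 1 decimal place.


Q = U * A * LMTD
Q = 795 * 29 * 13.2
Q = 304326.0 W


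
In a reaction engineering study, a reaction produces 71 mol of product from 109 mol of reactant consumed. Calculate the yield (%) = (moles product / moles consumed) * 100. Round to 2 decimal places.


Yield = (moles product / moles consumed) * 100%
Yield = (71 / 109) * 100
Yield = 0.6514 * 100
Yield = 65.14%


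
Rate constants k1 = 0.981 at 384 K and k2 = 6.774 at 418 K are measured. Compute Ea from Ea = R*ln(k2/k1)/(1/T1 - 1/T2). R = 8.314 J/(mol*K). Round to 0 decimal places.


Ea = R * ln(k2/k1) / (1/T1 - 1/T2)
ln(k2/k1) = ln(6.774/0.981) = 1.9322746
1/T1 - 1/T2 = 1/384 - 1/418 = 0.000211822169
Ea = 8.314 * 1.9322746 / 0.000211822169
Ea = 75842 J/mol


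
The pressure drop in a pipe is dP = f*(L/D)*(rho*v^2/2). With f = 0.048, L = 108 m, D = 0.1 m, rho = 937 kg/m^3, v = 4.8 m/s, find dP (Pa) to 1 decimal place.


dP = f * (L/D) * (rho*v^2/2)
dP = 0.048 * (108/0.1) * (937*4.8^2/2)
L/D = 1080.0
rho*v^2/2 = 937*23.04/2 = 10794.24
dP = 0.048 * 1080.0 * 10794.24
dP = 559573.4 Pa


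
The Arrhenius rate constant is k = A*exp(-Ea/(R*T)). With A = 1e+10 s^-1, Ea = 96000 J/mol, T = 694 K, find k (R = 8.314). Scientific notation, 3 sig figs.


k = A * exp(-Ea/(R*T))
k = 1e+10 * exp(-96000 / (8.314 * 694))
k = 1e+10 * exp(-16.638024)
k = 5.95e+02


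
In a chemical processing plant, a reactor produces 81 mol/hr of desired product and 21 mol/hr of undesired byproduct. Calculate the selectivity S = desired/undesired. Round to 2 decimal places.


S = desired product rate / undesired product rate
S = 81 / 21
S = 3.86


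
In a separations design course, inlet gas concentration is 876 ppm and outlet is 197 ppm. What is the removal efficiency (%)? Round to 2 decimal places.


Efficiency = (G_in - G_out) / G_in * 100%
Efficiency = (876 - 197) / 876 * 100
Efficiency = 679 / 876 * 100
Efficiency = 77.51%


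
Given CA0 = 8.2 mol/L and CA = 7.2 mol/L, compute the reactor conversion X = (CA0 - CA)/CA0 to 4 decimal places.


X = (CA0 - CA) / CA0
X = (8.2 - 7.2) / 8.2
X = 1.0 / 8.2
X = 0.1220


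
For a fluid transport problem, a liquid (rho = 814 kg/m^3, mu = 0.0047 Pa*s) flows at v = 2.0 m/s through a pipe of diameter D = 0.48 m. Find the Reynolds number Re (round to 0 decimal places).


Re = rho * v * D / mu
Re = 814 * 2.0 * 0.48 / 0.0047
Re = 781.44 / 0.0047
Re = 166264
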